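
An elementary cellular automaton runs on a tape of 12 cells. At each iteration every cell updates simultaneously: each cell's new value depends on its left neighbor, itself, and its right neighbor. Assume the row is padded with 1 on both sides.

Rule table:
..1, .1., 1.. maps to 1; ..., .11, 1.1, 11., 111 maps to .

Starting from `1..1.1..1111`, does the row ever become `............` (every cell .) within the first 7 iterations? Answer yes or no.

iteration 1: .111.111....
iteration 2: ........1..1
iteration 3: 1......1111.
iteration 4: .1....1.....
iteration 5: .11..111...1
iteration 6: ...11...1.1.
iteration 7: 1.1..1.11.1.
iteration 7 is 1.1..1.11.1., still not uniform .

no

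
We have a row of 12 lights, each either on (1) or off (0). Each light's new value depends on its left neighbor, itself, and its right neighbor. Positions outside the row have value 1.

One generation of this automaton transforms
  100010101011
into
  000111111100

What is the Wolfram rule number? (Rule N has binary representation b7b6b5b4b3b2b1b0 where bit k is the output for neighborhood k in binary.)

position 11: 111 → 0  (bit 7 = 0)
position 0: 110 → 0  (bit 6 = 0)
position 5: 101 → 1  (bit 5 = 1)
position 1: 100 → 0  (bit 4 = 0)
position 10: 011 → 0  (bit 3 = 0)
position 4: 010 → 1  (bit 2 = 1)
position 3: 001 → 1  (bit 1 = 1)
position 2: 000 → 0  (bit 0 = 0)
bits b7..b0 = 00100110 = 38

38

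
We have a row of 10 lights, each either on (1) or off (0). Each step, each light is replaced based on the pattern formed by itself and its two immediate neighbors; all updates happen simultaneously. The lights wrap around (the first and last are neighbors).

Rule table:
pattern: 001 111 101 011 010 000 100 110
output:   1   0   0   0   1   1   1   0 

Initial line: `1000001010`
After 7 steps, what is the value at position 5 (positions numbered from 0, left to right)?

1

step 1: 1111111010
step 2: 0000000010
step 3: 1111111111
step 4: 0000000000
step 5: 1111111111  (repeats step 3; period 2)
step 7: 1111111111
position 5 holds 1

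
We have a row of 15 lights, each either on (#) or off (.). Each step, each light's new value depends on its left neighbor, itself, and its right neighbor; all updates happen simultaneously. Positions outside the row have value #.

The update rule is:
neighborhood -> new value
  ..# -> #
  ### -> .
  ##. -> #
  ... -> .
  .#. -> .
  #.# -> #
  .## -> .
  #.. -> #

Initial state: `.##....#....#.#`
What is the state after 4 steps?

step 1: #.##..#.#..#.#.
step 2: ##.###.#.##.#.#
step 3: .##..##.#.##.#.
step 4: #.###.##.#.##.#

#.###.##.#.##.#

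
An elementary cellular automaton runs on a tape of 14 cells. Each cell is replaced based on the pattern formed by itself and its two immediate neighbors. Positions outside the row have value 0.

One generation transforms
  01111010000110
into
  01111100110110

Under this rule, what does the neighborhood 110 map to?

At position 4 the neighborhood is 110; the next row has 1 there.

1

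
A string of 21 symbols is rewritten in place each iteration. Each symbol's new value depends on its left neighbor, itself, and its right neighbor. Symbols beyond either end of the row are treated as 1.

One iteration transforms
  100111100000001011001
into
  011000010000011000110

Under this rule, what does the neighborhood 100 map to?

1

At position 1 the neighborhood is 100; the next row has 1 there.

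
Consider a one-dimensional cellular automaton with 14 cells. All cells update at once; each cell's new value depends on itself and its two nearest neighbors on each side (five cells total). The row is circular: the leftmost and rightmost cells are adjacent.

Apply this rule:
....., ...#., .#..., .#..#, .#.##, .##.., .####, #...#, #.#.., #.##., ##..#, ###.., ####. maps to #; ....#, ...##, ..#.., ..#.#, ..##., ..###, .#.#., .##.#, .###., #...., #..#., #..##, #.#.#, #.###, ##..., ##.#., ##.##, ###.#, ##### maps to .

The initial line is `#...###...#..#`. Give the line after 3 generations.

#..##..###..#.

#.#...#.##.#..
..####.##..##.
#..##..###..#.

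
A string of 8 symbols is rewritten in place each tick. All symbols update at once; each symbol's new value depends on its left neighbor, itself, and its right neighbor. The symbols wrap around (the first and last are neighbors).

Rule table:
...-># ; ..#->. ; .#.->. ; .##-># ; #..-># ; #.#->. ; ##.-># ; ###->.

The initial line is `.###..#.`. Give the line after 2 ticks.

.#.##..#
...###..

...###..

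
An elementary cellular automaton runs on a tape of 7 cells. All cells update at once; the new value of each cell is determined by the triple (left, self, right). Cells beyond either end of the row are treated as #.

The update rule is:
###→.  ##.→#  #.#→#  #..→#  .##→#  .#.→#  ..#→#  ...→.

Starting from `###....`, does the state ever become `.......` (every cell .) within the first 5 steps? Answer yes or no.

step 1: ..##..#
step 2: #######
step 3: .......
all cells are . at step 3

yes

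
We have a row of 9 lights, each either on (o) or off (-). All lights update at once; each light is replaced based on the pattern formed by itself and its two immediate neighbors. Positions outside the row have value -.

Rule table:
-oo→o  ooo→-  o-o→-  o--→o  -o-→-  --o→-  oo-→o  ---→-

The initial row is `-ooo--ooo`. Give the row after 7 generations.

-o-oo-o-o
---oo----
---ooo---
---o-oo--
-----ooo-
-----o-oo
-------oo

-------oo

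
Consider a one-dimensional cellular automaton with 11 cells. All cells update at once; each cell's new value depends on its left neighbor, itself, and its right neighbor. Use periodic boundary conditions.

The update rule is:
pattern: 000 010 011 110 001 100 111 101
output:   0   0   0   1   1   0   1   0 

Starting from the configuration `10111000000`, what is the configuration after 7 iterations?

iteration 1: 00011000001
iteration 2: 00101000010
iteration 3: 01000000100
iteration 4: 10000001000
iteration 5: 00000010001
iteration 6: 00000100010
iteration 7: 00001000100

00001000100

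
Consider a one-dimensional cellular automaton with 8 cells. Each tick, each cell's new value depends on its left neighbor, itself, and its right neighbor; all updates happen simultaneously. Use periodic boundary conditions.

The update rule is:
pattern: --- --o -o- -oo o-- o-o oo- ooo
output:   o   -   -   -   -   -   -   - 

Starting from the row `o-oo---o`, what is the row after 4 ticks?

oooo---o

tick 1: -----o--
tick 2: oooo---o
tick 3: -----o--  (repeats tick 1; period 2)
tick 4: oooo---o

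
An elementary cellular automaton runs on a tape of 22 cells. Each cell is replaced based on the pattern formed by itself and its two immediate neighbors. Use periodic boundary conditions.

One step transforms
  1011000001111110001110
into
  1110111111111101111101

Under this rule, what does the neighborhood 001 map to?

1

At position 8 the neighborhood is 001; the next row has 1 there.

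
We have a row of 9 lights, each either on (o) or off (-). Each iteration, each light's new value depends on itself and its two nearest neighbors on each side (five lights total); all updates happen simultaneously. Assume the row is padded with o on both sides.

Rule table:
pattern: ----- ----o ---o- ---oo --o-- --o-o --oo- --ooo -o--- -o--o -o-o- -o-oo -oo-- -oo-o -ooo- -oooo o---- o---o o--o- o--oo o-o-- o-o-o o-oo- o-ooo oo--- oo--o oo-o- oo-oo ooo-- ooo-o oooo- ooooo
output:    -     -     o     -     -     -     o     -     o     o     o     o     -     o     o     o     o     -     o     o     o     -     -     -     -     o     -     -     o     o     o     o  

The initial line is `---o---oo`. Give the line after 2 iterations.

oo-ooo---

iteration 1: --o-o---o
iteration 2: oo-ooo---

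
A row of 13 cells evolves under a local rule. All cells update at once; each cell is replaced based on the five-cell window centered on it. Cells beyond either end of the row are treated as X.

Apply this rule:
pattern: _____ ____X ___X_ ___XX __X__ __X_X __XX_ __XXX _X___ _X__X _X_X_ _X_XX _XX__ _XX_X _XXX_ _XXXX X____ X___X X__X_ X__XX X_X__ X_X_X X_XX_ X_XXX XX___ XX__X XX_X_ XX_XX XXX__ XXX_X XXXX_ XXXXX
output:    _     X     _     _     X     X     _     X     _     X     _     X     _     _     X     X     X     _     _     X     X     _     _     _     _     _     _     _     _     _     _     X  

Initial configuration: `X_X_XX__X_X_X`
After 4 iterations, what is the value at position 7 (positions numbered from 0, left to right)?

_

___X____X__X_
___X_XX_XX_XX
___XX_______X
______X___X_X
position 7 holds _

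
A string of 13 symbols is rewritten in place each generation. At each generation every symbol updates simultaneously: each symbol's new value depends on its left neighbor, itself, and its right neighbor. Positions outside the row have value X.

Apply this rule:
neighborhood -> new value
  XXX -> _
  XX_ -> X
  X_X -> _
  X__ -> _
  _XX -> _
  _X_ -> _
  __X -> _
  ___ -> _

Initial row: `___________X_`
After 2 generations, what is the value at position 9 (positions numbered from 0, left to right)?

_____________
_____________
position 9 holds _

_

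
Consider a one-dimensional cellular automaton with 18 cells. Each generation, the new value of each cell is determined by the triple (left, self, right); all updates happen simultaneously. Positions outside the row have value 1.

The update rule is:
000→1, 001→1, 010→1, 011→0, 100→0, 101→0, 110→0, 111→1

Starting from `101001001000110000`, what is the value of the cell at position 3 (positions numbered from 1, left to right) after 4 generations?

1

generation 1: 001011011011000111
generation 2: 011000000000011011
generation 3: 000011111111100001
generation 4: 011101111111001110
position 3 holds 1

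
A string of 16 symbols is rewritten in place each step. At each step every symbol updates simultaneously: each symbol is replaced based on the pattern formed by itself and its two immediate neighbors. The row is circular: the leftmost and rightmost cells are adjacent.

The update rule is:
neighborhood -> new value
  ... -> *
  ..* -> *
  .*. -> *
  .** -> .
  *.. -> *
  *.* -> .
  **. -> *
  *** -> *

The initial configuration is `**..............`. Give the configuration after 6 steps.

step 1: .***************
step 2: ..**************
step 3: **.*************
step 4: **..************
step 5: ****.***********
step 6: ****..**********

****..**********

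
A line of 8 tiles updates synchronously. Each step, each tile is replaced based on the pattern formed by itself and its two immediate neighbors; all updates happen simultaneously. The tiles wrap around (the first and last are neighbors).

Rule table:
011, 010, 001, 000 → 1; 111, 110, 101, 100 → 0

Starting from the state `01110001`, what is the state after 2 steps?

01011100

step 1: 01000111
step 2: 01011100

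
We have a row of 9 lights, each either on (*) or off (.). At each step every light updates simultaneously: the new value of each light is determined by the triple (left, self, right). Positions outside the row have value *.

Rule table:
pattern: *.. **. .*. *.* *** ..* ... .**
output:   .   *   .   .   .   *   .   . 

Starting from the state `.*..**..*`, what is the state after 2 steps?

..*......

...*.*.*.
..*......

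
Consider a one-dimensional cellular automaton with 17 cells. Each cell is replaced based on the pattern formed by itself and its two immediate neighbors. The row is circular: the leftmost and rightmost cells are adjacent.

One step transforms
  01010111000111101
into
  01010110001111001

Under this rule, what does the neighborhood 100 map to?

At position 8 the neighborhood is 100; the next row has 0 there.

0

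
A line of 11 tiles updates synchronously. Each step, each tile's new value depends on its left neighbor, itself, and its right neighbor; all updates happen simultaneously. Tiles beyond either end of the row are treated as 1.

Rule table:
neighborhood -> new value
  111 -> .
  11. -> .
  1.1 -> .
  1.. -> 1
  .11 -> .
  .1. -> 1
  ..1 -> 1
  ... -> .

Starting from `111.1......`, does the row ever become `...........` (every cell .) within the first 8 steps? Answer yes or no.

yes

....11....1
1..1..1..1.
.111111111.
...........
all cells are . at step 4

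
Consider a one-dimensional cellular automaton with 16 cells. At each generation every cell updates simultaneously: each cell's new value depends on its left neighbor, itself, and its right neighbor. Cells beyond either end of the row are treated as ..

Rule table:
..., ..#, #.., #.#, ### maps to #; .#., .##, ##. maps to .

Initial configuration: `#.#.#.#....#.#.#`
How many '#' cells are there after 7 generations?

.#.#.#.####.#.#.
#.#.#.#.##.#.#.#
.#.#.#.#..#.#.#.
#.#.#.#.##.#.#.#  (repeats generation 2; period 2)
generation 7: .#.#.#.#..#.#.#.
count of #: 7

7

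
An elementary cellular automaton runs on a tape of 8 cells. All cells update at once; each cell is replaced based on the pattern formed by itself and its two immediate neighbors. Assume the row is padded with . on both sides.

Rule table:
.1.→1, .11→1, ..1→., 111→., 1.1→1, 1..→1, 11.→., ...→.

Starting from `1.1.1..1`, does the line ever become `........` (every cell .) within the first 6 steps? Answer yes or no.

no

111111.1
1.....11
11....1.
1.1...11
1111..1.
1...1.11
step 6 is 1...1.11, still not uniform .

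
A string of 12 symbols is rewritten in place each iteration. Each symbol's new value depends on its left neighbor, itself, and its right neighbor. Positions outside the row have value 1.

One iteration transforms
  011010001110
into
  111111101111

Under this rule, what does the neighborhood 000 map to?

1

At position 6 the neighborhood is 000; the next row has 1 there.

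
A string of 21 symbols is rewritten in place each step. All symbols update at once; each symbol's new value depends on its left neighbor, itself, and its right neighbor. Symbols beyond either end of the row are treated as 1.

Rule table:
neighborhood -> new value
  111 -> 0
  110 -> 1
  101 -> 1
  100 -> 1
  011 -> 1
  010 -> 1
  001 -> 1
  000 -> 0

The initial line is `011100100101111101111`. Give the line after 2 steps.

110111111111000111000
011100000001101101101

011100000001101101101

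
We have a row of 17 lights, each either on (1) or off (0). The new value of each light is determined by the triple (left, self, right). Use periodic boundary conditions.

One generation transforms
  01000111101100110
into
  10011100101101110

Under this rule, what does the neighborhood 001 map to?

1

At position 0 the neighborhood is 001; the next row has 1 there.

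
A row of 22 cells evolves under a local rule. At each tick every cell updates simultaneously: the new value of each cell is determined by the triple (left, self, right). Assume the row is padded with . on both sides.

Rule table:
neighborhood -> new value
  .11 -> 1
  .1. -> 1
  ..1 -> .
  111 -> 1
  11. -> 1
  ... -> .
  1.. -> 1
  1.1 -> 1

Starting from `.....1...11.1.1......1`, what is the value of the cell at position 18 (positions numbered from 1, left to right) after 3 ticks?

1

tick 1: .....11..1111111.....1
tick 2: .....111.11111111....1
tick 3: .....1111111111111...1
position 18 holds 1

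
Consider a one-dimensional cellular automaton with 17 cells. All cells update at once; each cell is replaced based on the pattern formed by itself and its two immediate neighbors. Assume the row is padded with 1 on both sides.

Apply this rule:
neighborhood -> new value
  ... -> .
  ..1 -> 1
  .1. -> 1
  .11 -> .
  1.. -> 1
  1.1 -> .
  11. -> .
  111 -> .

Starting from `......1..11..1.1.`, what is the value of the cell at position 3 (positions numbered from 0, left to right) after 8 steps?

.

1....1111..111.1.
.1..1....11....1.
.11111..1..1..11.
......11111111...
1....1........1.1
.1..111......11..
.111...1....1..11
....1.111..1111..
position 3 holds .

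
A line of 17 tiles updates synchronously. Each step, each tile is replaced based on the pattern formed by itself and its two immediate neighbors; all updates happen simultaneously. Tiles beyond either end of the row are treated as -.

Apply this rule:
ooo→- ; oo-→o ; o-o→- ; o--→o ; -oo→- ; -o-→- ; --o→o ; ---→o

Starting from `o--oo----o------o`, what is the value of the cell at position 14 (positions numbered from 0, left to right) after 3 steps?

o

-oo-ooooo-oooooo-
o-o-----o------oo
---ooooo-oooooo-o
position 14 holds o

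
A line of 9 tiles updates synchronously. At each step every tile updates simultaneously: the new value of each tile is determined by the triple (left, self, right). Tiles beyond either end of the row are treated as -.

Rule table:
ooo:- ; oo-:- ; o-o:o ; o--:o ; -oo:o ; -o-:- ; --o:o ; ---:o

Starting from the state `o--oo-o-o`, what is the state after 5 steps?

-ooo-o-o-
oo--o-o-o
o-oo-o-o-
-oo-o-o-o
oo-o-o-o-

oo-o-o-o-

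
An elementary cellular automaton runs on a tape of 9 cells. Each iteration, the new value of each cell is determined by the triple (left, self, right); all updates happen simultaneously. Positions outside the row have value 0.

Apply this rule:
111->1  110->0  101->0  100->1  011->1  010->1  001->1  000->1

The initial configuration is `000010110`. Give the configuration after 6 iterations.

101100110

111110101
111100101
111011101
110011001
101110111
101100110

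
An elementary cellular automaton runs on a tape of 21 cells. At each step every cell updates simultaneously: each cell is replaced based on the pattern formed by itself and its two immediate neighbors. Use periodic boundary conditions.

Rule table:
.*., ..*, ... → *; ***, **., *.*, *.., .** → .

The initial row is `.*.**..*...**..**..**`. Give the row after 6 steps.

.*....**.**...*...*..
**.***......***.***.*
.......*****.........
*******......********
........*****........
********......*******

********......*******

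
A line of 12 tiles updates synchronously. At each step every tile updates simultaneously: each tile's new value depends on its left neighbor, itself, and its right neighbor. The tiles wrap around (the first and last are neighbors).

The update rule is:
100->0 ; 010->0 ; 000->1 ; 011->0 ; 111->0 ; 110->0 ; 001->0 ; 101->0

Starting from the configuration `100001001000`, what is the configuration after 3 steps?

step 1: 001100000010
step 2: 100001111000
step 3: 001100000010

001100000010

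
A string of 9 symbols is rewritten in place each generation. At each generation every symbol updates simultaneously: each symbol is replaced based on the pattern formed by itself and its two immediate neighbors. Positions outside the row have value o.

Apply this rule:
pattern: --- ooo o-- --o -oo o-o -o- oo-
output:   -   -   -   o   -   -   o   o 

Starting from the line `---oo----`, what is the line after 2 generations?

-oo-o--o-

--o-o---o
-oo-o--o-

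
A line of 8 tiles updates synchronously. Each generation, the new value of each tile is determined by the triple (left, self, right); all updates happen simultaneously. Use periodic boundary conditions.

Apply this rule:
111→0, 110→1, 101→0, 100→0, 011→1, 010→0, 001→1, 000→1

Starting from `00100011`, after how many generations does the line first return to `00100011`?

16

01001111
00011001
01111010
11001000
11010011
01000110
10011110
00110010
11110100
10010001
10100111
10001100
00111101
01100100
11101001
00100011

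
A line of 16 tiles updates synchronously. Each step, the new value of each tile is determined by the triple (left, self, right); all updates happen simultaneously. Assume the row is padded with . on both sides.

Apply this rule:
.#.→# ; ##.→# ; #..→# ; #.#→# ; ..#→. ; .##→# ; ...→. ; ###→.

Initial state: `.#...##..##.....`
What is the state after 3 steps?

.#.#####.#####..

.##..###.###....
.###.#.###.##...
.#.#####.#####..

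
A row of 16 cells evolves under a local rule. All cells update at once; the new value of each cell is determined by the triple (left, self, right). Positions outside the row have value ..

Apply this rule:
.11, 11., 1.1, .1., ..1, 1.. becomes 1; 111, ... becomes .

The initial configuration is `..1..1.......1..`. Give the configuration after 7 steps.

111..1111......1

step 1: .111111.....111.
step 2: 11....11...11.11
step 3: 111..1111.111111
step 4: 1.1111..111....1
step 5: 111..1111.11..11
step 6: 1.1111..11111111
step 7: 111..1111......1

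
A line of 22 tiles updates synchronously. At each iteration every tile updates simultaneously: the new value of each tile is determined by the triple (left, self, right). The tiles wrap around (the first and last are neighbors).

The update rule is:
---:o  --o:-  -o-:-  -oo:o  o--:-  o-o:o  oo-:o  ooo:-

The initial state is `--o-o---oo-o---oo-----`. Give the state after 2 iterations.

o------oo-o---ooooo---

iteration 1: o--o--o-ooo--o-oo-oooo
iteration 2: o------oo-o---ooooo---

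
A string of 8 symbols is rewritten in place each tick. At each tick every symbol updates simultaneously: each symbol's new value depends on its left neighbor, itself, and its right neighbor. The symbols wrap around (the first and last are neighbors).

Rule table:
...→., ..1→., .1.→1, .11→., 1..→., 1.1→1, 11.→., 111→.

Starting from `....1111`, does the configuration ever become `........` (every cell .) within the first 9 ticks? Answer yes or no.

yes

........
all cells are . at tick 1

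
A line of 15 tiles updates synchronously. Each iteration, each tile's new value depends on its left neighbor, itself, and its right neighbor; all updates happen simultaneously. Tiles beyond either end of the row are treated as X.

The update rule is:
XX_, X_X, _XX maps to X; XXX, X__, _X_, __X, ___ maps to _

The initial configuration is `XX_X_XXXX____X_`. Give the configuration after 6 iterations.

______________X

_XX_XX__X_____X
XXXXXX________X
_____X________X
______________X
______________X  (fixed point — unchanged through iteration 6)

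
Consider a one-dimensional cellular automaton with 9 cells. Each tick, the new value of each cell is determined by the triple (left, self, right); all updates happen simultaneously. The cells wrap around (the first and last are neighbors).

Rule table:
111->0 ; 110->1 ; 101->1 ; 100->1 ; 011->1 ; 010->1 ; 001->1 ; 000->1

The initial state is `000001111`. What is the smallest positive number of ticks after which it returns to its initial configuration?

tick 1: 111111001
tick 2: 000001111

2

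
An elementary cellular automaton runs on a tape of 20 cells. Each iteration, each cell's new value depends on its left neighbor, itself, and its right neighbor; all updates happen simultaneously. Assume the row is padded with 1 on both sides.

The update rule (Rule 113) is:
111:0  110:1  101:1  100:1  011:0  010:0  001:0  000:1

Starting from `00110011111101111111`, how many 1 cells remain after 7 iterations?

6

iteration 1: 10011000000110000000
iteration 2: 11001111110011111110
iteration 3: 01100000011000000011
iteration 4: 10111111001111111000
iteration 5: 11000001100000001110
iteration 6: 01111100111111100011
iteration 7: 10000110000000111000
count of 1: 6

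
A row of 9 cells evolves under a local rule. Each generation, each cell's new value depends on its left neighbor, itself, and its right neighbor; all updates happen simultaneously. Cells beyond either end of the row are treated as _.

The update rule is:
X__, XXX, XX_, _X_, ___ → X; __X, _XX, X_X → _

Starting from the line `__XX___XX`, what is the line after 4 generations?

__XX__X_X

X__XXX__X
XX__XXX_X
_XX__XX_X
__XX__X_X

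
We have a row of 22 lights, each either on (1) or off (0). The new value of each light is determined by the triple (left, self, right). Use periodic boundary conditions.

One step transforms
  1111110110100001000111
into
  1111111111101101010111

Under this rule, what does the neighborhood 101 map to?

1

At position 6 the neighborhood is 101; the next row has 1 there.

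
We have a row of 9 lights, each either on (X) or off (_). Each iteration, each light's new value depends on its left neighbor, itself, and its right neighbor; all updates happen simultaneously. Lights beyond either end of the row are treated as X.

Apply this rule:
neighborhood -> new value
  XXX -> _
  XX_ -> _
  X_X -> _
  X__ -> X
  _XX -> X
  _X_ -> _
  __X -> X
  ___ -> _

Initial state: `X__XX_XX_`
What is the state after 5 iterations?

___XXX_XX

iteration 1: _XXX__X__
iteration 2: _X__XX_XX
iteration 3: __XXX__X_
iteration 4: XXX__XX__
iteration 5: ___XXX_XX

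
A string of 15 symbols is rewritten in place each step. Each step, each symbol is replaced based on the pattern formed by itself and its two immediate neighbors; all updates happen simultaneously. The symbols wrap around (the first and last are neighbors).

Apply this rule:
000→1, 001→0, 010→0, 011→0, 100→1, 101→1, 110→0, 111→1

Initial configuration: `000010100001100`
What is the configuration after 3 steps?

step 1: 111001011100011
step 2: 110100101011001
step 3: 101010010100100

101010010100100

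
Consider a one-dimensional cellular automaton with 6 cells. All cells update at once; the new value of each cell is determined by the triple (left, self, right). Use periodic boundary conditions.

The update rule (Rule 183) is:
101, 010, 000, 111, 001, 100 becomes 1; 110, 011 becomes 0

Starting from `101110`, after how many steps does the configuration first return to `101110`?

2

110101
101110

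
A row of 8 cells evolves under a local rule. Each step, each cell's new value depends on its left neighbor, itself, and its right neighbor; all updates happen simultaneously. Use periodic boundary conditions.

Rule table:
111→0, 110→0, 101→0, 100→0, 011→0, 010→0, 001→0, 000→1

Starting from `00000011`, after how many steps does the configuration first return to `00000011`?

step 1: 01111000
step 2: 00000011

2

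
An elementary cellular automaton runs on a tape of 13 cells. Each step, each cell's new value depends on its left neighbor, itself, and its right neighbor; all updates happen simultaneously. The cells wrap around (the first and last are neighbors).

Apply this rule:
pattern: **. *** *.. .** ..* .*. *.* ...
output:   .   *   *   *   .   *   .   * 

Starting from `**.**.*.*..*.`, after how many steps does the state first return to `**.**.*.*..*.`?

*..*..*.**.*.
**.**.*.*..*.

2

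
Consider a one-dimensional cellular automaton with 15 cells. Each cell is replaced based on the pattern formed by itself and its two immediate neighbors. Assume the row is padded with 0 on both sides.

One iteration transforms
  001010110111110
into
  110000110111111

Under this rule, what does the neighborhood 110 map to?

1

At position 7 the neighborhood is 110; the next row has 1 there.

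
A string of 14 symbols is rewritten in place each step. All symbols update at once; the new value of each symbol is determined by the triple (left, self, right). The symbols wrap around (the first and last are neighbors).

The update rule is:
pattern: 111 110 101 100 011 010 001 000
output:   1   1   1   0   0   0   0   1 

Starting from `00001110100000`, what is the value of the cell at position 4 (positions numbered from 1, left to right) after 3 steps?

step 1: 11100111001111
step 2: 11100011000111
step 3: 11101001010011
position 4 holds 0

0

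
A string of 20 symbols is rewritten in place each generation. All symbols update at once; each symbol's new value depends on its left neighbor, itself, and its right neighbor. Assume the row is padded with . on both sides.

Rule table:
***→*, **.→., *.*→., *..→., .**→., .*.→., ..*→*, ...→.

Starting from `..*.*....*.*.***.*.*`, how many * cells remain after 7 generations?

2

.*......*.....*.....
*......*.....*......
......*.....*.......
.....*.....*........
....*.....*.........
...*.....*..........
..*.....*...........
count of *: 2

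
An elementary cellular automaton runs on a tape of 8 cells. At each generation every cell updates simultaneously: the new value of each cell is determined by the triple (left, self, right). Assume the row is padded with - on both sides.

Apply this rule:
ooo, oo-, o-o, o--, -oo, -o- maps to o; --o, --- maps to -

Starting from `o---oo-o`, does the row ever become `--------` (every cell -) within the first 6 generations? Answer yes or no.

generation 1: oo--oooo
generation 2: ooo-oooo
generation 3: oooooooo
generation 4: oooooooo  (fixed point — unchanged through generation 6)
generation 6 is oooooooo, still not uniform -

no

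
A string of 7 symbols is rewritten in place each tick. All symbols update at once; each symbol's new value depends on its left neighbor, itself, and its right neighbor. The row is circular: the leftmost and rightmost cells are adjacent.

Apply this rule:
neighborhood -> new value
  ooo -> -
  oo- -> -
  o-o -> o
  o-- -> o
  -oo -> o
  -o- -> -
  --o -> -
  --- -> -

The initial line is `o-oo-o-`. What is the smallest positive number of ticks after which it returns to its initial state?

-oo-o-o
oo-o-o-
o-o-o-o
-o-o-oo
o-o-oo-
-o-oo-o
o-oo-o-

7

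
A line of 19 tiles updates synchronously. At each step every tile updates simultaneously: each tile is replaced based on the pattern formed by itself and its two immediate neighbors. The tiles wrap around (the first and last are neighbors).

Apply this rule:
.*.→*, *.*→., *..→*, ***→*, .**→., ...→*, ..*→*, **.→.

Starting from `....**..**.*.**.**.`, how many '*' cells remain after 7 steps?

9

step 1: ****..**...*......*
step 2: ***.**..**********.
step 3: .*....**.********..
step 4: ******....******.**
step 5: *****.****.****...*
step 6: ****...**...**.***.
step 7: .**.***..***....*..
count of *: 9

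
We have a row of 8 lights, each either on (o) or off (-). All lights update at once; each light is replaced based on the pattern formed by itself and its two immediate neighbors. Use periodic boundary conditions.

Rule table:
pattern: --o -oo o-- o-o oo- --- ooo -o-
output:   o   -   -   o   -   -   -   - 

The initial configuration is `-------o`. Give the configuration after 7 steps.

step 1: ------o-
step 2: -----o--
step 3: ----o---
step 4: ---o----
step 5: --o-----
step 6: -o------
step 7: o-------

o-------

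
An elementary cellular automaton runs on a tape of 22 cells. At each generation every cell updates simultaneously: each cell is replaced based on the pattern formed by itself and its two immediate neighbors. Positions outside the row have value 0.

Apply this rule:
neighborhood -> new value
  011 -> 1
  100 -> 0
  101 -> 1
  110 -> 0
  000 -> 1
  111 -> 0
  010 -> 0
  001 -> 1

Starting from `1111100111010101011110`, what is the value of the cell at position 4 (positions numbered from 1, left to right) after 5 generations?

1000001100101010110000
0011111001010101100111
1110000010101011001100
1000111101010110011001
0011100010101100110010
position 4 holds 1

1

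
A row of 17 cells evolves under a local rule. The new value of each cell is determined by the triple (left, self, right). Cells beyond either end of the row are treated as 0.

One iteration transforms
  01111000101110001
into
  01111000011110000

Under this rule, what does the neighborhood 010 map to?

At position 8 the neighborhood is 010; the next row has 0 there.

0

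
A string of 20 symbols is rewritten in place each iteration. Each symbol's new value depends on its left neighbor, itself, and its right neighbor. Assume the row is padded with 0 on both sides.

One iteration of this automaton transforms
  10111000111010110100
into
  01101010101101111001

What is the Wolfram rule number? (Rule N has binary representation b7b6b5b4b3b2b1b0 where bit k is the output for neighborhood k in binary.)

position 3: 111 → 0  (bit 7 = 0)
position 4: 110 → 1  (bit 6 = 1)
position 1: 101 → 1  (bit 5 = 1)
position 5: 100 → 0  (bit 4 = 0)
position 2: 011 → 1  (bit 3 = 1)
position 0: 010 → 0  (bit 2 = 0)
position 7: 001 → 0  (bit 1 = 0)
position 6: 000 → 1  (bit 0 = 1)
bits b7..b0 = 01101001 = 105

105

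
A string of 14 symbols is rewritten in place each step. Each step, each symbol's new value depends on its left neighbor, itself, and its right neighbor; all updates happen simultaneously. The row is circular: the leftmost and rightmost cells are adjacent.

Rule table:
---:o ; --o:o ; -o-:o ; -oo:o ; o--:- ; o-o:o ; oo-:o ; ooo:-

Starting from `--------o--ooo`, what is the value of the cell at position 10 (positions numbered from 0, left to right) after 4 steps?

o

-oooooooo-oo-o
oo------oooooo
-o-oooooo-----
oooo----o-oooo
position 10 holds o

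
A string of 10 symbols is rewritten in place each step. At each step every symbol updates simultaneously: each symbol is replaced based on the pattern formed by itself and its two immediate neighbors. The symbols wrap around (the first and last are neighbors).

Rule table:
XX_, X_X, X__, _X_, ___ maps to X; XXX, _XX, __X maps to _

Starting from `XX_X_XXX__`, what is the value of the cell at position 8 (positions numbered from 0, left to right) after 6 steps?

_

_XXXX__XX_
____XX__XX
XXX__XX__X
__XX__XX__
X__XX__XXX
XX__XX____
position 8 holds _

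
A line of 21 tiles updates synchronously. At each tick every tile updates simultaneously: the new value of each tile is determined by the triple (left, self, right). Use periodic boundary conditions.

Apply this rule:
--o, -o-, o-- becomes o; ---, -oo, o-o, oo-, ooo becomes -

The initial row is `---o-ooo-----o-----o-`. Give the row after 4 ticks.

oo-----o--o---------o

--oo----o---ooo---ooo
oo--o--ooo-o---o-o---
--ooooo----oo-oo-oo-o
oo-----o--o---------o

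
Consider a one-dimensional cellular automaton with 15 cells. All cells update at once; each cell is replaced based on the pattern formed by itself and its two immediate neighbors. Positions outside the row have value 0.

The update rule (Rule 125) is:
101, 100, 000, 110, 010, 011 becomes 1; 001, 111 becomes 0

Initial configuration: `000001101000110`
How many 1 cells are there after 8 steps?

step 1: 111101111110111
step 2: 100111000011101
step 3: 110101111010111
step 4: 111111001111101
step 5: 100001101000111
step 6: 111101111110101
step 7: 100111000011111
step 8: 110101111010001
count of 1: 9

9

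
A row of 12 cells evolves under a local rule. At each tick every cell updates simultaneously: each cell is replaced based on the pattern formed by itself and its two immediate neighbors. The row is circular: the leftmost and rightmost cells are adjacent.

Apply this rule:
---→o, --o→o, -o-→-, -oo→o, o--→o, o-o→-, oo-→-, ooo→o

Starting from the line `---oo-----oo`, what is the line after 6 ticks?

-ooooo--ooo-

oooo-oooooo-
ooo--ooooo--
oo-oooooo-oo
o--ooooo--oo
-oooooo-oooo
-ooooo--ooo-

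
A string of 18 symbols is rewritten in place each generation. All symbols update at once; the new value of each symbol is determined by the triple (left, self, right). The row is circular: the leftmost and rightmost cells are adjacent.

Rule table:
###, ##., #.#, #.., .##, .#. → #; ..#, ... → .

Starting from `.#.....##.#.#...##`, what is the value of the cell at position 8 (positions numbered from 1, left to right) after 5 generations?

#

###....#######..##
####...########.##
#####..###########
######.###########
##################
position 8 holds #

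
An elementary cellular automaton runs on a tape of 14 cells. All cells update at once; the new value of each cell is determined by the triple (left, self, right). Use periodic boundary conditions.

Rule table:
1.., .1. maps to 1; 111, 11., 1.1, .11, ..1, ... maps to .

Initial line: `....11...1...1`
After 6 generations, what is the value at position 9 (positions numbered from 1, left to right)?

1.....1..11..1
.1....11...1..
.11.....1..11.
...1....11...1
1..11.....1..1
.1...1....11..
position 9 holds .

.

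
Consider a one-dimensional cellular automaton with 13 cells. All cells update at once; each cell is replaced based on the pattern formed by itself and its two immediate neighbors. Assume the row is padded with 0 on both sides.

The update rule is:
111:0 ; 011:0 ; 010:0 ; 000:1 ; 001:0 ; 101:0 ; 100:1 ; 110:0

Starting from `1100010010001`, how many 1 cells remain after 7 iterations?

4

0011001001100
1000100100011
0110010011000
0001001000111
1100100110000
0010010001111
1001001100000
count of 1: 4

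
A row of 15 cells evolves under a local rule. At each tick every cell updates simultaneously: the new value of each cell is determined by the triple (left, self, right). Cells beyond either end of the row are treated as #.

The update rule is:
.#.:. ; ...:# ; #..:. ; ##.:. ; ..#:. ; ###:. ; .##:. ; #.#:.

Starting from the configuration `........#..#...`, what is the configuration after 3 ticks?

.######......#.

tick 1: .######......#.
tick 2: ........####...
tick 3: .######......#.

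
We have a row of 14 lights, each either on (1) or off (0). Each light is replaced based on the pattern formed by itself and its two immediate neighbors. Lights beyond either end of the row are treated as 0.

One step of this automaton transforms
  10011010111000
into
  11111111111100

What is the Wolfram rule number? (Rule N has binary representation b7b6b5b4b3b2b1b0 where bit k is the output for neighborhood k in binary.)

254

position 9: 111 → 1  (bit 7 = 1)
position 4: 110 → 1  (bit 6 = 1)
position 5: 101 → 1  (bit 5 = 1)
position 1: 100 → 1  (bit 4 = 1)
position 3: 011 → 1  (bit 3 = 1)
position 0: 010 → 1  (bit 2 = 1)
position 2: 001 → 1  (bit 1 = 1)
position 12: 000 → 0  (bit 0 = 0)
bits b7..b0 = 11111110 = 254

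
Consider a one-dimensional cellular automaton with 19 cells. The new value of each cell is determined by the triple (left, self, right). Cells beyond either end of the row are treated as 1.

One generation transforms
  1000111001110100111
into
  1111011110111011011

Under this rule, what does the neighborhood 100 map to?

1

At position 1 the neighborhood is 100; the next row has 1 there.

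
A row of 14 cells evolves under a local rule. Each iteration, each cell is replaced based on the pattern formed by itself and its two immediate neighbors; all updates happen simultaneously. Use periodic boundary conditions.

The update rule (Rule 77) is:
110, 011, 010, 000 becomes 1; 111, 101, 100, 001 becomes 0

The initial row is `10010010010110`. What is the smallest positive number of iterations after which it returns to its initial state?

10010010010110

1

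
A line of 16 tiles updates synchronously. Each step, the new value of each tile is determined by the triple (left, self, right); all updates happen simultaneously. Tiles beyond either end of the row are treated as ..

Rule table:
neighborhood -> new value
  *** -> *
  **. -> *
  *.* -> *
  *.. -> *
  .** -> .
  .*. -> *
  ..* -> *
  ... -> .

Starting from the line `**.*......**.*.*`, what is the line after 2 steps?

*.****..***.****

.****....*.*****
*.****..***.****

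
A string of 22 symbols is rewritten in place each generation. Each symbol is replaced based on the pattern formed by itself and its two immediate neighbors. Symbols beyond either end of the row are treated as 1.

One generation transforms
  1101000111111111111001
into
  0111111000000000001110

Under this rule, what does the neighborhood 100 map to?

At position 4 the neighborhood is 100; the next row has 1 there.

1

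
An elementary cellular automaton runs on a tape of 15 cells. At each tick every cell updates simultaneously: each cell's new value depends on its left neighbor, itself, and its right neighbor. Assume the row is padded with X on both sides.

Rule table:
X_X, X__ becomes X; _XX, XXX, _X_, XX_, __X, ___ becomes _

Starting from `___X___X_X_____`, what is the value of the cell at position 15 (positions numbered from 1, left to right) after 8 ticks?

tick 1: X___X___X_X____
tick 2: _X___X___X_X___
tick 3: X_X___X___X_X__
tick 4: _X_X___X___X_X_
tick 5: X_X_X___X___X_X
tick 6: _X_X_X___X___X_
tick 7: X_X_X_X___X___X
tick 8: _X_X_X_X___X___
position 15 holds _

_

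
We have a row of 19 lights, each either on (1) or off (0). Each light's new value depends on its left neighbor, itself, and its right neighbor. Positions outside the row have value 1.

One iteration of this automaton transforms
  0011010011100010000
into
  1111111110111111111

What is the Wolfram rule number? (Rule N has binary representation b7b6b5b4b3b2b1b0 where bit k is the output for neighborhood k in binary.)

position 9: 111 → 0  (bit 7 = 0)
position 3: 110 → 1  (bit 6 = 1)
position 4: 101 → 1  (bit 5 = 1)
position 0: 100 → 1  (bit 4 = 1)
position 2: 011 → 1  (bit 3 = 1)
position 5: 010 → 1  (bit 2 = 1)
position 1: 001 → 1  (bit 1 = 1)
position 12: 000 → 1  (bit 0 = 1)
bits b7..b0 = 01111111 = 127

127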